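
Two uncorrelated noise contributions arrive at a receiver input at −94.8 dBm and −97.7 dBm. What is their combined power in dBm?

−93.0 dBm

Convert to linear, add, convert back:
P₁ = 3.31×10⁻¹³ W, P₂ = 1.70×10⁻¹³ W
P_tot = 5.01×10⁻¹³ W → 10 log₁₀(P_tot / 10⁻³) = −93.0 dBm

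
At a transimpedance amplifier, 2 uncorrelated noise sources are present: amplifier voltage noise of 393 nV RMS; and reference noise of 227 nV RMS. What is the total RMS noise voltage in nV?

Uncorrelated sources add in power (mean-square): V_tot = √(ΣV_i²)
V_tot = √[(3.93×10⁻⁷)² + (2.27×10⁻⁷)²] = 4.54×10⁻⁷ V = 454 nV

454 nV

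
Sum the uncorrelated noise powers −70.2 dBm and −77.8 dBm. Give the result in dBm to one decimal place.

Convert to linear, add, convert back:
P₁ = 9.55×10⁻¹¹ W, P₂ = 1.66×10⁻¹¹ W
P_tot = 1.12×10⁻¹⁰ W → 10 log₁₀(P_tot / 10⁻³) = −69.5 dBm

−69.5 dBm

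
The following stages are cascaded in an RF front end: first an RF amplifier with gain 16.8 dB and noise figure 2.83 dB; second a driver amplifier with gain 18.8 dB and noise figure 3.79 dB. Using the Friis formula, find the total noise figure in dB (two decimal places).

Convert to linear (a loss of L dB is a gain of −L dB): F_i = 10^(NF_i/10), G_i = 10^(G_i,dB/10)
  Stage 1: F_1 = 10^(2.83/10) = 1.919, G_1 = 10^(16.8/10) = 47.86
  Stage 2: F_2 = 10^(3.79/10) = 2.393, G_2 = 10^(18.8/10) = 75.86
Friis cascade:
  F = 1.919 + (2.393 − 1)/47.86 = 1.948
NF = 10 log₁₀(1.948) = 2.90 dB

2.90 dB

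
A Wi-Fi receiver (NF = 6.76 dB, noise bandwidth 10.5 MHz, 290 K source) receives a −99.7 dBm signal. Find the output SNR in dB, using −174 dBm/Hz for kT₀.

−2.7 dB

Noise floor: N = −174 + 10 log₁₀(B) + NF
10 log₁₀(1.05×10⁷) = 70.21 dB
N = −174 + 70.21 + 6.76 = −97.03 dBm
SNR = P_sig − N = −99.7 − (−97.03) = −2.67 dB → −2.7 dB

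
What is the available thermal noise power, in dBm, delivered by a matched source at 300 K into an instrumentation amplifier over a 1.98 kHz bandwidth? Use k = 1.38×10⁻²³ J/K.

−140.9 dBm

P_n = kTB = 1.38×10⁻²³ × 300 × 1.98×10³ = 8.20×10⁻¹⁸ W
In dBm: 10 log₁₀(8.20×10⁻¹⁸ / 10⁻³) = −140.9 dBm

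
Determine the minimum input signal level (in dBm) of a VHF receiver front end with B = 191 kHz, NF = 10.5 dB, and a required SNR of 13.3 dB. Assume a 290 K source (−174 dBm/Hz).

Sensitivity = −174 + 10 log₁₀(B) + NF + SNR_min
= −174 + 52.81 + 10.5 + 13.3
= −97.39 dBm → −97.4 dBm

−97.4 dBm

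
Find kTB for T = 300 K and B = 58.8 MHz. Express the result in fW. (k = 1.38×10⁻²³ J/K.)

P_n = kTB = 1.38×10⁻²³ × 300 × 5.88×10⁷ = 2.43×10⁻¹³ W = 243 fW

243 fW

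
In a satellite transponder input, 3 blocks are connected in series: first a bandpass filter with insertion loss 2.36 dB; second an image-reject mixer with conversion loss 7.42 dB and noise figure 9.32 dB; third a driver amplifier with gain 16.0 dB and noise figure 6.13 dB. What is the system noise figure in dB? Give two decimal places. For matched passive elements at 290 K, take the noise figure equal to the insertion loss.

Convert to linear (a loss of L dB is a gain of −L dB): F_i = 10^(NF_i/10), G_i = 10^(G_i,dB/10)
  Stage 1: F_1 = 10^(2.36/10) = 1.722, G_1 = 10^(−2.36/10) = 0.5808
  Stage 2: F_2 = 10^(9.32/10) = 8.551, G_2 = 10^(−7.42/10) = 0.1811
  Stage 3: F_3 = 10^(6.13/10) = 4.102, G_3 = 10^(16.0/10) = 39.81
Friis cascade:
  F = 1.722 + (8.551 − 1)/0.5808 + (4.102 − 1)/0.1052 = 44.21
NF = 10 log₁₀(44.21) = 16.46 dB

16.46 dB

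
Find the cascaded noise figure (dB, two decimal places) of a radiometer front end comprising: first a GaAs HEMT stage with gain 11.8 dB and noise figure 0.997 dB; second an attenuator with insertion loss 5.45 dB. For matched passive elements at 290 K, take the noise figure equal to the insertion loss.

1.53 dB

Convert to linear (a loss of L dB is a gain of −L dB): F_i = 10^(NF_i/10), G_i = 10^(G_i,dB/10)
  Stage 1: F_1 = 10^(0.997/10) = 1.258, G_1 = 10^(11.8/10) = 15.14
  Stage 2: F_2 = 10^(5.45/10) = 3.508, G_2 = 10^(−5.45/10) = 0.2851
Friis cascade:
  F = 1.258 + (3.508 − 1)/15.14 = 1.424
NF = 10 log₁₀(1.424) = 1.53 dB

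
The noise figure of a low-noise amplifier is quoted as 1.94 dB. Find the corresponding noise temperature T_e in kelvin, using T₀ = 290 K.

F = 10^(1.94/10) = 1.56315
T_e = (F − 1)·T₀ = (1.56315 − 1) × 290 = 163 K

163 K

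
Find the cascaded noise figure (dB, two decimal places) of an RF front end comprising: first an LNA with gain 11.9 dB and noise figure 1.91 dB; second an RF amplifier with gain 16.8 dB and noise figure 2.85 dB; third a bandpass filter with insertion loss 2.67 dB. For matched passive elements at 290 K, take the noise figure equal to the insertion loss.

2.08 dB

Convert to linear (a loss of L dB is a gain of −L dB): F_i = 10^(NF_i/10), G_i = 10^(G_i,dB/10)
  Stage 1: F_1 = 10^(1.91/10) = 1.552, G_1 = 10^(11.9/10) = 15.49
  Stage 2: F_2 = 10^(2.85/10) = 1.928, G_2 = 10^(16.8/10) = 47.86
  Stage 3: F_3 = 10^(2.67/10) = 1.849, G_3 = 10^(−2.67/10) = 0.5408
Friis cascade:
  F = 1.552 + (1.928 − 1)/15.49 + (1.849 − 1)/741.3 = 1.613
NF = 10 log₁₀(1.613) = 2.08 dB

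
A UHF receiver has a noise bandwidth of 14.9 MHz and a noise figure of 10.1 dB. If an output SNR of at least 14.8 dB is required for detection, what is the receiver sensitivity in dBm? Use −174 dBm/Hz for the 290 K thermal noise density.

Sensitivity = −174 + 10 log₁₀(B) + NF + SNR_min
= −174 + 71.73 + 10.1 + 14.8
= −77.37 dBm → −77.4 dBm

−77.4 dBm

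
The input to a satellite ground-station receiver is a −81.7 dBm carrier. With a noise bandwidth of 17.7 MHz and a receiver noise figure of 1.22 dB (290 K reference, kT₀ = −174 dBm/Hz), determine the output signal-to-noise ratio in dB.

18.6 dB

Noise floor: N = −174 + 10 log₁₀(B) + NF
10 log₁₀(1.77×10⁷) = 72.48 dB
N = −174 + 72.48 + 1.22 = −100.30 dBm
SNR = P_sig − N = −81.7 − (−100.30) = 18.60 dB → 18.6 dB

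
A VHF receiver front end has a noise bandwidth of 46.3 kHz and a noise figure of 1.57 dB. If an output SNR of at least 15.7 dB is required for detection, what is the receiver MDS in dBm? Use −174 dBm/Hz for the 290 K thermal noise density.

−110.1 dBm

Sensitivity = −174 + 10 log₁₀(B) + NF + SNR_min
= −174 + 46.66 + 1.57 + 15.7
= −110.07 dBm → −110.1 dBm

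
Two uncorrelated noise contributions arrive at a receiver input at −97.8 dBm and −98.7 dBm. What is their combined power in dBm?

Convert to linear, add, convert back:
P₁ = 1.66×10⁻¹³ W, P₂ = 1.35×10⁻¹³ W
P_tot = 3.01×10⁻¹³ W → 10 log₁₀(P_tot / 10⁻³) = −95.2 dBm

−95.2 dBm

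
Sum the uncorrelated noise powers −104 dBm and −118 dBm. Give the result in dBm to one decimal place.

Convert to linear, add, convert back:
P₁ = 3.98×10⁻¹⁴ W, P₂ = 1.58×10⁻¹⁵ W
P_tot = 4.14×10⁻¹⁴ W → 10 log₁₀(P_tot / 10⁻³) = −103.8 dBm

−103.8 dBm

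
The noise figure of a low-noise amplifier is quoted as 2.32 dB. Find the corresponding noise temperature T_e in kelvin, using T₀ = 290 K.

205 K

F = 10^(2.32/10) = 1.70608
T_e = (F − 1)·T₀ = (1.70608 − 1) × 290 = 205 K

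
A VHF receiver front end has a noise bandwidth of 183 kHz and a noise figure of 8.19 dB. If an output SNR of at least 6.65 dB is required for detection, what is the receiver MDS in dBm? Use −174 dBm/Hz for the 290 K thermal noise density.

Sensitivity = −174 + 10 log₁₀(B) + NF + SNR_min
= −174 + 52.62 + 8.19 + 6.65
= −106.54 dBm → −106.5 dBm

−106.5 dBm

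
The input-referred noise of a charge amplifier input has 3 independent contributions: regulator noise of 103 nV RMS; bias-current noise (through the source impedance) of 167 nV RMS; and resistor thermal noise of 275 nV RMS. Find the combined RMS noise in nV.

338 nV

Uncorrelated sources add in power (mean-square): V_tot = √(ΣV_i²)
V_tot = √[(1.03×10⁻⁷)² + (1.67×10⁻⁷)² + (2.75×10⁻⁷)²] = 3.38×10⁻⁷ V = 338 nV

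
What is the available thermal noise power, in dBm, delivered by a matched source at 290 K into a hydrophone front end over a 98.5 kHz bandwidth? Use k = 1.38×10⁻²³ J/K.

P_n = kTB = 1.38×10⁻²³ × 290 × 9.85×10⁴ = 3.94×10⁻¹⁶ W
In dBm: 10 log₁₀(3.94×10⁻¹⁶ / 10⁻³) = −124.0 dBm

−124.0 dBm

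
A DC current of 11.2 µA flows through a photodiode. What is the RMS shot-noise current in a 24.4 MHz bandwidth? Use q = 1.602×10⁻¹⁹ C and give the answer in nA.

I_n = √(2qI·B)
2qI·B = 2 × 1.602×10⁻¹⁹ × 1.12×10⁻⁵ × 2.44×10⁷ = 8.76×10⁻¹⁷ A²
I_n = √(8.76×10⁻¹⁷) = 9.36×10⁻⁹ A = 9.36 nA

9.36 nA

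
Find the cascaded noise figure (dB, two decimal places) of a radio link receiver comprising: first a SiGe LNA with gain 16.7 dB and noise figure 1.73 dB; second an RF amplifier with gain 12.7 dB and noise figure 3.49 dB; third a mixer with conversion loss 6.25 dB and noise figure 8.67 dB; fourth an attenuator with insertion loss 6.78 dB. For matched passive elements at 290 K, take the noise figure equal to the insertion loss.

Convert to linear (a loss of L dB is a gain of −L dB): F_i = 10^(NF_i/10), G_i = 10^(G_i,dB/10)
  Stage 1: F_1 = 10^(1.73/10) = 1.489, G_1 = 10^(16.7/10) = 46.77
  Stage 2: F_2 = 10^(3.49/10) = 2.234, G_2 = 10^(12.7/10) = 18.62
  Stage 3: F_3 = 10^(8.67/10) = 7.362, G_3 = 10^(−6.25/10) = 0.2371
  Stage 4: F_4 = 10^(6.78/10) = 4.764, G_4 = 10^(−6.78/10) = 0.2099
Friis cascade:
  F = 1.489 + (2.234 − 1)/46.77 + (7.362 − 1)/871.0 + (4.764 − 1)/206.5 = 1.541
NF = 10 log₁₀(1.541) = 1.88 dB

1.88 dB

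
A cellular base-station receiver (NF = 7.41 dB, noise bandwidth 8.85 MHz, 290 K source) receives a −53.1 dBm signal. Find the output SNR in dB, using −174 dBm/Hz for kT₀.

44.0 dB

Noise floor: N = −174 + 10 log₁₀(B) + NF
10 log₁₀(8.85×10⁶) = 69.47 dB
N = −174 + 69.47 + 7.41 = −97.12 dBm
SNR = P_sig − N = −53.1 − (−97.12) = 44.02 dB → 44.0 dB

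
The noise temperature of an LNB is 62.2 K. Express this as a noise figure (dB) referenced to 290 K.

F = 1 + T_e/T₀ = 1 + 62.2/290 = 1.21448
NF = 10 log₁₀(1.21448) = 0.844 dB

0.844 dB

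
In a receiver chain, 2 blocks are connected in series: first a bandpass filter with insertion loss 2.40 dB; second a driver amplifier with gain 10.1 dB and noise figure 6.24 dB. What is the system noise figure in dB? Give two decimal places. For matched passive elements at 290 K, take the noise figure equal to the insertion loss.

8.64 dB

Convert to linear (a loss of L dB is a gain of −L dB): F_i = 10^(NF_i/10), G_i = 10^(G_i,dB/10)
  Stage 1: F_1 = 10^(2.40/10) = 1.738, G_1 = 10^(−2.40/10) = 0.5754
  Stage 2: F_2 = 10^(6.24/10) = 4.207, G_2 = 10^(10.1/10) = 10.23
Friis cascade:
  F = 1.738 + (4.207 − 1)/0.5754 = 7.311
NF = 10 log₁₀(7.311) = 8.64 dB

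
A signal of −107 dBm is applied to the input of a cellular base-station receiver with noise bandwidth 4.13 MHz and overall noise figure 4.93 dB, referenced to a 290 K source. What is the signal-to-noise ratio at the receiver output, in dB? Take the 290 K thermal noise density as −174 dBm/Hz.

Noise floor: N = −174 + 10 log₁₀(B) + NF
10 log₁₀(4.13×10⁶) = 66.16 dB
N = −174 + 66.16 + 4.93 = −102.91 dBm
SNR = P_sig − N = −107 − (−102.91) = −4.09 dB → −4.1 dB

−4.1 dB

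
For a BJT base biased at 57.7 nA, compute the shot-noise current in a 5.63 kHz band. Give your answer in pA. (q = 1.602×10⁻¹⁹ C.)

I_n = √(2qI·B)
2qI·B = 2 × 1.602×10⁻¹⁹ × 5.77×10⁻⁸ × 5.63×10³ = 1.04×10⁻²² A²
I_n = √(1.04×10⁻²²) = 1.02×10⁻¹¹ A = 10.2 pA

10.2 pA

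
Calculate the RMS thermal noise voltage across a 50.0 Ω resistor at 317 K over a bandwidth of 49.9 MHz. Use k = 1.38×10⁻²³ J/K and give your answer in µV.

6.61 µV

V_n = √(4kTRB)
4kTRB = 4 × 1.38×10⁻²³ × 317 × 5.00×10¹ × 4.99×10⁷ = 4.37×10⁻¹¹ V²
V_n = √(4.37×10⁻¹¹) = 6.61×10⁻⁶ V = 6.61 µV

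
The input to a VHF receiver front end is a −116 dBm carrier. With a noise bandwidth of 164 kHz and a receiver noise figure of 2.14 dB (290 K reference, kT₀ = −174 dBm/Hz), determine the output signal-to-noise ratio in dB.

Noise floor: N = −174 + 10 log₁₀(B) + NF
10 log₁₀(1.64×10⁵) = 52.15 dB
N = −174 + 52.15 + 2.14 = −119.71 dBm
SNR = P_sig − N = −116 − (−119.71) = 3.71 dB → 3.7 dB

3.7 dB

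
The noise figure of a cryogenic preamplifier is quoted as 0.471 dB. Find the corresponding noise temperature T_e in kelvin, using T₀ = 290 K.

33.2 K

F = 10^(0.471/10) = 1.11455
T_e = (F − 1)·T₀ = (1.11455 − 1) × 290 = 33.2 K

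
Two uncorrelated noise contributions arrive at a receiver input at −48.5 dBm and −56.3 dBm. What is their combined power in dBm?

−47.8 dBm

Convert to linear, add, convert back:
P₁ = 1.41×10⁻⁸ W, P₂ = 2.34×10⁻⁹ W
P_tot = 1.65×10⁻⁸ W → 10 log₁₀(P_tot / 10⁻³) = −47.8 dBm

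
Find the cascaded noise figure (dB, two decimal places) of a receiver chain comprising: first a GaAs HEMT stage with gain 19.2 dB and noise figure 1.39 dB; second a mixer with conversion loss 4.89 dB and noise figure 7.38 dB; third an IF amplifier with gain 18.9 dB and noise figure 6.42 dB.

1.92 dB

Convert to linear (a loss of L dB is a gain of −L dB): F_i = 10^(NF_i/10), G_i = 10^(G_i,dB/10)
  Stage 1: F_1 = 10^(1.39/10) = 1.377, G_1 = 10^(19.2/10) = 83.18
  Stage 2: F_2 = 10^(7.38/10) = 5.470, G_2 = 10^(−4.89/10) = 0.3243
  Stage 3: F_3 = 10^(6.42/10) = 4.385, G_3 = 10^(18.9/10) = 77.62
Friis cascade:
  F = 1.377 + (5.470 − 1)/83.18 + (4.385 − 1)/26.98 = 1.556
NF = 10 log₁₀(1.556) = 1.92 dB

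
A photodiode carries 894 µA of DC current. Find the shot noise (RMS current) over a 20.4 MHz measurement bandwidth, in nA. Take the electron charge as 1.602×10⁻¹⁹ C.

I_n = √(2qI·B)
2qI·B = 2 × 1.602×10⁻¹⁹ × 8.94×10⁻⁴ × 2.04×10⁷ = 5.84×10⁻¹⁵ A²
I_n = √(5.84×10⁻¹⁵) = 7.64×10⁻⁸ A = 76.4 nA

76.4 nA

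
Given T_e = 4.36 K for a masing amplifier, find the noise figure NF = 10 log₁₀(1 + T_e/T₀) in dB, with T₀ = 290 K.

0.065 dB

F = 1 + T_e/T₀ = 1 + 4.36/290 = 1.01503
NF = 10 log₁₀(1.01503) = 0.065 dB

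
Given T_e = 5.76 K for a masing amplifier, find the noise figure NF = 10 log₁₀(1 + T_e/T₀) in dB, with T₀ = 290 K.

0.085 dB

F = 1 + T_e/T₀ = 1 + 5.76/290 = 1.01986
NF = 10 log₁₀(1.01986) = 0.085 dB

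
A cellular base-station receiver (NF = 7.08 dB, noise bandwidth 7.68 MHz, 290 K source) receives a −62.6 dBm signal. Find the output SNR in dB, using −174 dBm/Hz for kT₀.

35.5 dB

Noise floor: N = −174 + 10 log₁₀(B) + NF
10 log₁₀(7.68×10⁶) = 68.85 dB
N = −174 + 68.85 + 7.08 = −98.07 dBm
SNR = P_sig − N = −62.6 − (−98.07) = 35.47 dB → 35.5 dB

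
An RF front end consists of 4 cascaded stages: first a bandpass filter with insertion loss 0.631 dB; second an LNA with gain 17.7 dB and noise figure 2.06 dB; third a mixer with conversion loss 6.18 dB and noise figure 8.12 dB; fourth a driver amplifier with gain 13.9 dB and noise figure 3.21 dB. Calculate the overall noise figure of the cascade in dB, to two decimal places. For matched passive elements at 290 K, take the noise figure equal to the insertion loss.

Convert to linear (a loss of L dB is a gain of −L dB): F_i = 10^(NF_i/10), G_i = 10^(G_i,dB/10)
  Stage 1: F_1 = 10^(0.631/10) = 1.156, G_1 = 10^(−0.631/10) = 0.8648
  Stage 2: F_2 = 10^(2.06/10) = 1.607, G_2 = 10^(17.7/10) = 58.88
  Stage 3: F_3 = 10^(8.12/10) = 6.486, G_3 = 10^(−6.18/10) = 0.2410
  Stage 4: F_4 = 10^(3.21/10) = 2.094, G_4 = 10^(13.9/10) = 24.55
Friis cascade:
  F = 1.156 + (1.607 − 1)/0.8648 + (6.486 − 1)/50.92 + (2.094 − 1)/12.27 = 2.055
NF = 10 log₁₀(2.055) = 3.13 dB

3.13 dB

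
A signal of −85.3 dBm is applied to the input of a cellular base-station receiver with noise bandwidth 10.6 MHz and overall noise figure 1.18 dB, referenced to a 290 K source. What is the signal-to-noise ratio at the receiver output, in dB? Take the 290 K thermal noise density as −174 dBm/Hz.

17.3 dB

Noise floor: N = −174 + 10 log₁₀(B) + NF
10 log₁₀(1.06×10⁷) = 70.25 dB
N = −174 + 70.25 + 1.18 = −102.57 dBm
SNR = P_sig − N = −85.3 − (−102.57) = 17.27 dB → 17.3 dB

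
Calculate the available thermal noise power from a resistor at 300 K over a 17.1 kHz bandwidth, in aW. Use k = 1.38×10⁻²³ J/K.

P_n = kTB = 1.38×10⁻²³ × 300 × 1.71×10⁴ = 7.08×10⁻¹⁷ W = 70.8 aW

70.8 aW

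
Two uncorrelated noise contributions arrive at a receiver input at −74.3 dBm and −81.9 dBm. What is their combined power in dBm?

Convert to linear, add, convert back:
P₁ = 3.72×10⁻¹¹ W, P₂ = 6.46×10⁻¹² W
P_tot = 4.36×10⁻¹¹ W → 10 log₁₀(P_tot / 10⁻³) = −73.6 dBm

−73.6 dBm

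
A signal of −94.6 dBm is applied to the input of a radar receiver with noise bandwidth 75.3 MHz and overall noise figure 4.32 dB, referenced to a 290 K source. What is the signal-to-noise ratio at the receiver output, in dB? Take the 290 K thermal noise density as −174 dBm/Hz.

Noise floor: N = −174 + 10 log₁₀(B) + NF
10 log₁₀(7.53×10⁷) = 78.77 dB
N = −174 + 78.77 + 4.32 = −90.91 dBm
SNR = P_sig − N = −94.6 − (−90.91) = −3.69 dB → −3.7 dB

−3.7 dB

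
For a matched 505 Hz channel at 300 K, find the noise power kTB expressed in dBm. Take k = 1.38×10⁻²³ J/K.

P_n = kTB = 1.38×10⁻²³ × 300 × 5.05×10² = 2.09×10⁻¹⁸ W
In dBm: 10 log₁₀(2.09×10⁻¹⁸ / 10⁻³) = −146.8 dBm

−146.8 dBm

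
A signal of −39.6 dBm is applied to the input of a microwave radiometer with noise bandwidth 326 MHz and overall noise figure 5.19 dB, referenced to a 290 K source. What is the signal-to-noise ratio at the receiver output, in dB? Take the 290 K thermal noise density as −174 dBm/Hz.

44.1 dB

Noise floor: N = −174 + 10 log₁₀(B) + NF
10 log₁₀(3.26×10⁸) = 85.13 dB
N = −174 + 85.13 + 5.19 = −83.68 dBm
SNR = P_sig − N = −39.6 − (−83.68) = 44.08 dB → 44.1 dB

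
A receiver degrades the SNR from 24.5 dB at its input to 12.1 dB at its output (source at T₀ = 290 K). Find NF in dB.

12.4 dB

NF (dB) = SNR_in(dB) − SNR_out(dB) when the source is at T₀
NF = 24.5 − 12.1 = 12.4 dB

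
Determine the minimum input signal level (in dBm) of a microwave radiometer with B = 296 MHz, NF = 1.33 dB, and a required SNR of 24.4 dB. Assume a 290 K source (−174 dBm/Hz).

Sensitivity = −174 + 10 log₁₀(B) + NF + SNR_min
= −174 + 84.71 + 1.33 + 24.4
= −63.56 dBm → −63.6 dBm

−63.6 dBm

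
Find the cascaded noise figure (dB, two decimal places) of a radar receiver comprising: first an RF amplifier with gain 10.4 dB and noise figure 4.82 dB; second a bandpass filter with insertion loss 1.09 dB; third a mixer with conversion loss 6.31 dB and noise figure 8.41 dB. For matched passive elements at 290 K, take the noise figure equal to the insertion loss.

5.75 dB

Convert to linear (a loss of L dB is a gain of −L dB): F_i = 10^(NF_i/10), G_i = 10^(G_i,dB/10)
  Stage 1: F_1 = 10^(4.82/10) = 3.034, G_1 = 10^(10.4/10) = 10.96
  Stage 2: F_2 = 10^(1.09/10) = 1.285, G_2 = 10^(−1.09/10) = 0.7780
  Stage 3: F_3 = 10^(8.41/10) = 6.934, G_3 = 10^(−6.31/10) = 0.2339
Friis cascade:
  F = 3.034 + (1.285 − 1)/10.96 + (6.934 − 1)/8.531 = 3.756
NF = 10 log₁₀(3.756) = 5.75 dB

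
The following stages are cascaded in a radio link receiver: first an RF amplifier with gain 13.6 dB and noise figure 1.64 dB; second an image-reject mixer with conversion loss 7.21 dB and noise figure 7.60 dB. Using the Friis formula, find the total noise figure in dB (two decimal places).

2.22 dB

Convert to linear (a loss of L dB is a gain of −L dB): F_i = 10^(NF_i/10), G_i = 10^(G_i,dB/10)
  Stage 1: F_1 = 10^(1.64/10) = 1.459, G_1 = 10^(13.6/10) = 22.91
  Stage 2: F_2 = 10^(7.60/10) = 5.754, G_2 = 10^(−7.21/10) = 0.1901
Friis cascade:
  F = 1.459 + (5.754 − 1)/22.91 = 1.666
NF = 10 log₁₀(1.666) = 2.22 dB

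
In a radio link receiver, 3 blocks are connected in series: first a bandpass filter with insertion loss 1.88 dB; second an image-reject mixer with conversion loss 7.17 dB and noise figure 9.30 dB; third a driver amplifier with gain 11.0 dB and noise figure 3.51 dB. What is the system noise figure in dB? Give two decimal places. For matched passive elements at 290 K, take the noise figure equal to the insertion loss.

Convert to linear (a loss of L dB is a gain of −L dB): F_i = 10^(NF_i/10), G_i = 10^(G_i,dB/10)
  Stage 1: F_1 = 10^(1.88/10) = 1.542, G_1 = 10^(−1.88/10) = 0.6486
  Stage 2: F_2 = 10^(9.30/10) = 8.511, G_2 = 10^(−7.17/10) = 0.1919
  Stage 3: F_3 = 10^(3.51/10) = 2.244, G_3 = 10^(11.0/10) = 12.59
Friis cascade:
  F = 1.542 + (8.511 − 1)/0.6486 + (2.244 − 1)/0.1245 = 23.12
NF = 10 log₁₀(23.12) = 13.64 dB

13.64 dB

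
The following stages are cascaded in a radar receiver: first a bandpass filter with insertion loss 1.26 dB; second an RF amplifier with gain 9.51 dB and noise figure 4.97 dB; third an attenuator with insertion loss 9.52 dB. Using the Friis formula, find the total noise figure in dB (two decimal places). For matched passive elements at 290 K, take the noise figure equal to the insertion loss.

7.31 dB

Convert to linear (a loss of L dB is a gain of −L dB): F_i = 10^(NF_i/10), G_i = 10^(G_i,dB/10)
  Stage 1: F_1 = 10^(1.26/10) = 1.337, G_1 = 10^(−1.26/10) = 0.7482
  Stage 2: F_2 = 10^(4.97/10) = 3.141, G_2 = 10^(9.51/10) = 8.933
  Stage 3: F_3 = 10^(9.52/10) = 8.954, G_3 = 10^(−9.52/10) = 0.1117
Friis cascade:
  F = 1.337 + (3.141 − 1)/0.7482 + (8.954 − 1)/6.683 = 5.388
NF = 10 log₁₀(5.388) = 7.31 dB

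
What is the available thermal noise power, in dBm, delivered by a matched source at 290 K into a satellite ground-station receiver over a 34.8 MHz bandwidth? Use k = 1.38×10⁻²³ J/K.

P_n = kTB = 1.38×10⁻²³ × 290 × 3.48×10⁷ = 1.39×10⁻¹³ W
In dBm: 10 log₁₀(1.39×10⁻¹³ / 10⁻³) = −98.6 dBm

−98.6 dBm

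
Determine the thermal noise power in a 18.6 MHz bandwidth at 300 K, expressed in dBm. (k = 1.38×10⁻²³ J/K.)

P_n = kTB = 1.38×10⁻²³ × 300 × 1.86×10⁷ = 7.70×10⁻¹⁴ W
In dBm: 10 log₁₀(7.70×10⁻¹⁴ / 10⁻³) = −101.1 dBm

−101.1 dBm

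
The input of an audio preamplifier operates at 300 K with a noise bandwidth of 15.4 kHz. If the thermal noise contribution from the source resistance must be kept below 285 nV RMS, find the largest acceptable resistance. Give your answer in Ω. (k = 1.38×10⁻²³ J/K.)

Johnson–Nyquist: V_n = √(4kTRB) ⇒ R = V_n² / (4kTB)
4kTB = 4 × 1.38×10⁻²³ × 300 × 1.54×10⁴ = 2.55×10⁻¹⁶
R = (2.85×10⁻⁷)² / 2.55×10⁻¹⁶ = 3.18×10² Ω = 318 Ω

318 Ω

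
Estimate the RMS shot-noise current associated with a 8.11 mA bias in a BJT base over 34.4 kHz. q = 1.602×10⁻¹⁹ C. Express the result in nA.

I_n = √(2qI·B)
2qI·B = 2 × 1.602×10⁻¹⁹ × 8.11×10⁻³ × 3.44×10⁴ = 8.94×10⁻¹⁷ A²
I_n = √(8.94×10⁻¹⁷) = 9.45×10⁻⁹ A = 9.45 nA

9.45 nA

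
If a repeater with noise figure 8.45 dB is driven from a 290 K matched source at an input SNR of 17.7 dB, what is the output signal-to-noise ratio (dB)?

9.25 dB

By definition F = SNR_in/SNR_out, so in dB: SNR_out = SNR_in − NF
SNR_out = 17.7 − 8.45 = 9.25 dB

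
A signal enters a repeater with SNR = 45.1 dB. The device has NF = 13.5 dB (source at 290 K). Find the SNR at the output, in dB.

31.6 dB

By definition F = SNR_in/SNR_out, so in dB: SNR_out = SNR_in − NF
SNR_out = 45.1 − 13.5 = 31.6 dB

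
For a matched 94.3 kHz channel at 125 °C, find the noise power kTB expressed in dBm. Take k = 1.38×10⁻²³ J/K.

T = 125 °C + 273.15 = 398.15 K
P_n = kTB = 1.38×10⁻²³ × 398.15 × 9.43×10⁴ = 5.18×10⁻¹⁶ W
In dBm: 10 log₁₀(5.18×10⁻¹⁶ / 10⁻³) = −122.9 dBm

−122.9 dBm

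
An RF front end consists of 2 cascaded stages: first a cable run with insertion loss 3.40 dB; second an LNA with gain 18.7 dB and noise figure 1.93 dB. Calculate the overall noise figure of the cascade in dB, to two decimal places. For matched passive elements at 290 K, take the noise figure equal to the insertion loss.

Convert to linear (a loss of L dB is a gain of −L dB): F_i = 10^(NF_i/10), G_i = 10^(G_i,dB/10)
  Stage 1: F_1 = 10^(3.40/10) = 2.188, G_1 = 10^(−3.40/10) = 0.4571
  Stage 2: F_2 = 10^(1.93/10) = 1.560, G_2 = 10^(18.7/10) = 74.13
Friis cascade:
  F = 2.188 + (1.560 − 1)/0.4571 = 3.412
NF = 10 log₁₀(3.412) = 5.33 dB

5.33 dB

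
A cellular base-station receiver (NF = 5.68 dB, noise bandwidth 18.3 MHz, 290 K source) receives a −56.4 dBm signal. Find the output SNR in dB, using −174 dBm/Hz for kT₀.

Noise floor: N = −174 + 10 log₁₀(B) + NF
10 log₁₀(1.83×10⁷) = 72.62 dB
N = −174 + 72.62 + 5.68 = −95.70 dBm
SNR = P_sig − N = −56.4 − (−95.70) = 39.30 dB → 39.3 dB

39.3 dB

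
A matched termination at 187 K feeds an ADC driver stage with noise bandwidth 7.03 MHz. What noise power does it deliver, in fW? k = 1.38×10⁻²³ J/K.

18.1 fW

P_n = kTB = 1.38×10⁻²³ × 187 × 7.03×10⁶ = 1.81×10⁻¹⁴ W = 18.1 fW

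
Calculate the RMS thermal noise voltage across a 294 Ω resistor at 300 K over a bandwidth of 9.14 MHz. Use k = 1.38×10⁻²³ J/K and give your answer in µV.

6.67 µV

V_n = √(4kTRB)
4kTRB = 4 × 1.38×10⁻²³ × 300 × 2.94×10² × 9.14×10⁶ = 4.45×10⁻¹¹ V²
V_n = √(4.45×10⁻¹¹) = 6.67×10⁻⁶ V = 6.67 µV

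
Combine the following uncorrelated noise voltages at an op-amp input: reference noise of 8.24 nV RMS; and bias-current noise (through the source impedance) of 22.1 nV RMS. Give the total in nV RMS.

23.6 nV

Uncorrelated sources add in power (mean-square): V_tot = √(ΣV_i²)
V_tot = √[(8.24×10⁻⁹)² + (2.21×10⁻⁸)²] = 2.36×10⁻⁸ V = 23.6 nV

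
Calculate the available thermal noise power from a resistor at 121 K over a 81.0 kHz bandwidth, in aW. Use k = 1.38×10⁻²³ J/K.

135 aW

P_n = kTB = 1.38×10⁻²³ × 121 × 8.10×10⁴ = 1.35×10⁻¹⁶ W = 135 aW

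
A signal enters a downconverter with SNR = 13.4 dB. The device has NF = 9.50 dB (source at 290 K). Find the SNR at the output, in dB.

3.90 dB

By definition F = SNR_in/SNR_out, so in dB: SNR_out = SNR_in − NF
SNR_out = 13.4 − 9.50 = 3.90 dB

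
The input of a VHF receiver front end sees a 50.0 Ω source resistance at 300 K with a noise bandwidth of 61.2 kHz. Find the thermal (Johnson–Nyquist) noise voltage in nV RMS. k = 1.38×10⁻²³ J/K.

V_n = √(4kTRB)
4kTRB = 4 × 1.38×10⁻²³ × 300 × 5.00×10¹ × 6.12×10⁴ = 5.07×10⁻¹⁴ V²
V_n = √(5.07×10⁻¹⁴) = 2.25×10⁻⁷ V = 225 nV

225 nV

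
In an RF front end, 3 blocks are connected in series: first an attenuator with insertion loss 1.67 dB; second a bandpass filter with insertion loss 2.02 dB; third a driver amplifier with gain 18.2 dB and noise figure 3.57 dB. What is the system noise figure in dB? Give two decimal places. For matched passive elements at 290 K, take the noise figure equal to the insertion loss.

Convert to linear (a loss of L dB is a gain of −L dB): F_i = 10^(NF_i/10), G_i = 10^(G_i,dB/10)
  Stage 1: F_1 = 10^(1.67/10) = 1.469, G_1 = 10^(−1.67/10) = 0.6808
  Stage 2: F_2 = 10^(2.02/10) = 1.592, G_2 = 10^(−2.02/10) = 0.6281
  Stage 3: F_3 = 10^(3.57/10) = 2.275, G_3 = 10^(18.2/10) = 66.07
Friis cascade:
  F = 1.469 + (1.592 − 1)/0.6808 + (2.275 − 1)/0.4276 = 5.321
NF = 10 log₁₀(5.321) = 7.26 dB

7.26 dB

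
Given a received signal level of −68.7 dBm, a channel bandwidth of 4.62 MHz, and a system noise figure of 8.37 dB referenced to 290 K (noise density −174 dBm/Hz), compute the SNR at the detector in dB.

30.3 dB

Noise floor: N = −174 + 10 log₁₀(B) + NF
10 log₁₀(4.62×10⁶) = 66.65 dB
N = −174 + 66.65 + 8.37 = −98.98 dBm
SNR = P_sig − N = −68.7 − (−98.98) = 30.28 dB → 30.3 dB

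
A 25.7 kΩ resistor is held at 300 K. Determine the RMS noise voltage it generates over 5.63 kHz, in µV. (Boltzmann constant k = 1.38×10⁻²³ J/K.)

1.55 µV

V_n = √(4kTRB)
4kTRB = 4 × 1.38×10⁻²³ × 300 × 2.57×10⁴ × 5.63×10³ = 2.40×10⁻¹² V²
V_n = √(2.40×10⁻¹²) = 1.55×10⁻⁶ V = 1.55 µV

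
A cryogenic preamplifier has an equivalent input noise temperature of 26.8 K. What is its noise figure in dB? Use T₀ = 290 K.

0.384 dB

F = 1 + T_e/T₀ = 1 + 26.8/290 = 1.09241
NF = 10 log₁₀(1.09241) = 0.384 dB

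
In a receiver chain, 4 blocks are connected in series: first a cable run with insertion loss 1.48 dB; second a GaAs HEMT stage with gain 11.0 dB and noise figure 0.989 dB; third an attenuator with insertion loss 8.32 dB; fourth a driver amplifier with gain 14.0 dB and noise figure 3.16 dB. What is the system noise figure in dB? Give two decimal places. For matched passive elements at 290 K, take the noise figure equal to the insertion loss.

Convert to linear (a loss of L dB is a gain of −L dB): F_i = 10^(NF_i/10), G_i = 10^(G_i,dB/10)
  Stage 1: F_1 = 10^(1.48/10) = 1.406, G_1 = 10^(−1.48/10) = 0.7112
  Stage 2: F_2 = 10^(0.989/10) = 1.256, G_2 = 10^(11.0/10) = 12.59
  Stage 3: F_3 = 10^(8.32/10) = 6.792, G_3 = 10^(−8.32/10) = 0.1472
  Stage 4: F_4 = 10^(3.16/10) = 2.070, G_4 = 10^(14.0/10) = 25.12
Friis cascade:
  F = 1.406 + (1.256 − 1)/0.7112 + (6.792 − 1)/8.954 + (2.070 − 1)/1.318 = 3.224
NF = 10 log₁₀(3.224) = 5.08 dB

5.08 dB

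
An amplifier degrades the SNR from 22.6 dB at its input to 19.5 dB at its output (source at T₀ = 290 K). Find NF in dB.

3.1 dB

NF (dB) = SNR_in(dB) − SNR_out(dB) when the source is at T₀
NF = 22.6 − 19.5 = 3.1 dB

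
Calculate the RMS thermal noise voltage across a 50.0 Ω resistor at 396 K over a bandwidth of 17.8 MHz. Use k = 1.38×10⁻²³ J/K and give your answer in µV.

4.41 µV

V_n = √(4kTRB)
4kTRB = 4 × 1.38×10⁻²³ × 396 × 5.00×10¹ × 1.78×10⁷ = 1.95×10⁻¹¹ V²
V_n = √(1.95×10⁻¹¹) = 4.41×10⁻⁶ V = 4.41 µV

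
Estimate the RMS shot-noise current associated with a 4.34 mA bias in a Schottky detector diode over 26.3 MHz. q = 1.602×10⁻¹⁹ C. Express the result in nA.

I_n = √(2qI·B)
2qI·B = 2 × 1.602×10⁻¹⁹ × 4.34×10⁻³ × 2.63×10⁷ = 3.66×10⁻¹⁴ A²
I_n = √(3.66×10⁻¹⁴) = 1.91×10⁻⁷ A = 191 nA

191 nA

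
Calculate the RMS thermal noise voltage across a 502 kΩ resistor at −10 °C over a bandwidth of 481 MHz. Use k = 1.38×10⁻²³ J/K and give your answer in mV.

1.87 mV

T = −10 °C + 273.15 = 263.15 K
V_n = √(4kTRB)
4kTRB = 4 × 1.38×10⁻²³ × 263.15 × 5.02×10⁵ × 4.81×10⁸ = 3.51×10⁻⁶ V²
V_n = √(3.51×10⁻⁶) = 1.87×10⁻³ V = 1.87 mV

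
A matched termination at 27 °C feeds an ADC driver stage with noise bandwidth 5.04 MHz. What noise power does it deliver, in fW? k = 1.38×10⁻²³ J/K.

T = 27 °C + 273.15 = 300.15 K
P_n = kTB = 1.38×10⁻²³ × 300.15 × 5.04×10⁶ = 2.09×10⁻¹⁴ W = 20.9 fW

20.9 fW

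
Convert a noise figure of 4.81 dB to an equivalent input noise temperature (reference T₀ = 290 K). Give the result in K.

588 K

F = 10^(4.81/10) = 3.02691
T_e = (F − 1)·T₀ = (3.02691 − 1) × 290 = 588 K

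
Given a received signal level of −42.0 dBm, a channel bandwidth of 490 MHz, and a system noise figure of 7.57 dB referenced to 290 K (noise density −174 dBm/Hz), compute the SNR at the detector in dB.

37.5 dB

Noise floor: N = −174 + 10 log₁₀(B) + NF
10 log₁₀(4.90×10⁸) = 86.9 dB
N = −174 + 86.9 + 7.57 = −79.53 dBm
SNR = P_sig − N = −42.0 − (−79.53) = 37.53 dB → 37.5 dB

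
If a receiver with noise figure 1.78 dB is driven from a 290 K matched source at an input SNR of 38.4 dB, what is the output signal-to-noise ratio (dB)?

36.62 dB

By definition F = SNR_in/SNR_out, so in dB: SNR_out = SNR_in − NF
SNR_out = 38.4 − 1.78 = 36.62 dB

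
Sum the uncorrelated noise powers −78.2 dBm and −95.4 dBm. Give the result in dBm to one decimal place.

Convert to linear, add, convert back:
P₁ = 1.51×10⁻¹¹ W, P₂ = 2.88×10⁻¹³ W
P_tot = 1.54×10⁻¹¹ W → 10 log₁₀(P_tot / 10⁻³) = −78.1 dBm

−78.1 dBm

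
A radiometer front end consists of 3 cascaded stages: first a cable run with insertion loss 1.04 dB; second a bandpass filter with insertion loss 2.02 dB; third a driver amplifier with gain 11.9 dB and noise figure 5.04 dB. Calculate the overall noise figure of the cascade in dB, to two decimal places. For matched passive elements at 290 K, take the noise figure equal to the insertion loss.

Convert to linear (a loss of L dB is a gain of −L dB): F_i = 10^(NF_i/10), G_i = 10^(G_i,dB/10)
  Stage 1: F_1 = 10^(1.04/10) = 1.271, G_1 = 10^(−1.04/10) = 0.7870
  Stage 2: F_2 = 10^(2.02/10) = 1.592, G_2 = 10^(−2.02/10) = 0.6281
  Stage 3: F_3 = 10^(5.04/10) = 3.192, G_3 = 10^(11.9/10) = 15.49
Friis cascade:
  F = 1.271 + (1.592 − 1)/0.7870 + (3.192 − 1)/0.4943 = 6.457
NF = 10 log₁₀(6.457) = 8.10 dB

8.10 dB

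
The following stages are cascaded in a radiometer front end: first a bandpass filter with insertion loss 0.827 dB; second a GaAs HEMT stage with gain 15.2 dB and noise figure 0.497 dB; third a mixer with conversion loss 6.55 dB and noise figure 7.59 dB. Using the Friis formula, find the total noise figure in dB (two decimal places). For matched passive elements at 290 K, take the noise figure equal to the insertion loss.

Convert to linear (a loss of L dB is a gain of −L dB): F_i = 10^(NF_i/10), G_i = 10^(G_i,dB/10)
  Stage 1: F_1 = 10^(0.827/10) = 1.210, G_1 = 10^(−0.827/10) = 0.8266
  Stage 2: F_2 = 10^(0.497/10) = 1.121, G_2 = 10^(15.2/10) = 33.11
  Stage 3: F_3 = 10^(7.59/10) = 5.741, G_3 = 10^(−6.55/10) = 0.2213
Friis cascade:
  F = 1.210 + (1.121 − 1)/0.8266 + (5.741 − 1)/27.37 = 1.530
NF = 10 log₁₀(1.530) = 1.85 dB

1.85 dB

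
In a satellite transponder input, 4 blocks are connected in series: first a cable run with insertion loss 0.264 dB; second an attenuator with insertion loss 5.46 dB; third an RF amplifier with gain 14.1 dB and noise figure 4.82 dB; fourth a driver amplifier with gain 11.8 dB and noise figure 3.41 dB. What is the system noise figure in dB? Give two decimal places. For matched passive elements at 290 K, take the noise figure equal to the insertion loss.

Convert to linear (a loss of L dB is a gain of −L dB): F_i = 10^(NF_i/10), G_i = 10^(G_i,dB/10)
  Stage 1: F_1 = 10^(0.264/10) = 1.063, G_1 = 10^(−0.264/10) = 0.9410
  Stage 2: F_2 = 10^(5.46/10) = 3.516, G_2 = 10^(−5.46/10) = 0.2844
  Stage 3: F_3 = 10^(4.82/10) = 3.034, G_3 = 10^(14.1/10) = 25.70
  Stage 4: F_4 = 10^(3.41/10) = 2.193, G_4 = 10^(11.8/10) = 15.14
Friis cascade:
  F = 1.063 + (3.516 − 1)/0.9410 + (3.034 − 1)/0.2677 + (2.193 − 1)/6.880 = 11.51
NF = 10 log₁₀(11.51) = 10.61 dB

10.61 dB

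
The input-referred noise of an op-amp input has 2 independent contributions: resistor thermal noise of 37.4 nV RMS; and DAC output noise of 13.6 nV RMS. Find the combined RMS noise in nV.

39.8 nV

Uncorrelated sources add in power (mean-square): V_tot = √(ΣV_i²)
V_tot = √[(3.74×10⁻⁸)² + (1.36×10⁻⁸)²] = 3.98×10⁻⁸ V = 39.8 nV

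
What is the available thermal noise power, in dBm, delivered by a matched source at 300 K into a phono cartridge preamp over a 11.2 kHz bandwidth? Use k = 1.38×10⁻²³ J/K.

P_n = kTB = 1.38×10⁻²³ × 300 × 1.12×10⁴ = 4.64×10⁻¹⁷ W
In dBm: 10 log₁₀(4.64×10⁻¹⁷ / 10⁻³) = −133.3 dBm

−133.3 dBm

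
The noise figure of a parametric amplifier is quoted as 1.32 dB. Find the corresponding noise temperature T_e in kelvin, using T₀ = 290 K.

103 K

F = 10^(1.32/10) = 1.35519
T_e = (F − 1)·T₀ = (1.35519 − 1) × 290 = 103 K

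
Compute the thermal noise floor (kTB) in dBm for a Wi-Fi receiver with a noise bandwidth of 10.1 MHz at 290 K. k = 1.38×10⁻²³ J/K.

−103.9 dBm

P_n = kTB = 1.38×10⁻²³ × 290 × 1.01×10⁷ = 4.04×10⁻¹⁴ W
In dBm: 10 log₁₀(4.04×10⁻¹⁴ / 10⁻³) = −103.9 dBm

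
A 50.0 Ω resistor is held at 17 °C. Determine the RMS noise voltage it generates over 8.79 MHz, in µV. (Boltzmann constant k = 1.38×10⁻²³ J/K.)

T = 17 °C + 273.15 = 290.15 K
V_n = √(4kTRB)
4kTRB = 4 × 1.38×10⁻²³ × 290.15 × 5.00×10¹ × 8.79×10⁶ = 7.04×10⁻¹² V²
V_n = √(7.04×10⁻¹²) = 2.65×10⁻⁶ V = 2.65 µV

2.65 µV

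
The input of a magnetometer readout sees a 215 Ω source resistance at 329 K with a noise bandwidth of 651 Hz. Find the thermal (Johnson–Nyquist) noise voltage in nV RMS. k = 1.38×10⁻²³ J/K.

V_n = √(4kTRB)
4kTRB = 4 × 1.38×10⁻²³ × 329 × 2.15×10² × 6.51×10² = 2.54×10⁻¹⁵ V²
V_n = √(2.54×10⁻¹⁵) = 5.04×10⁻⁸ V = 50.4 nV

50.4 nV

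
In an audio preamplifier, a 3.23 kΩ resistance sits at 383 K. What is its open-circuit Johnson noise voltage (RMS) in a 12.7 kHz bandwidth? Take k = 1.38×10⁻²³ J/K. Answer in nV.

V_n = √(4kTRB)
4kTRB = 4 × 1.38×10⁻²³ × 383 × 3.23×10³ × 1.27×10⁴ = 8.67×10⁻¹³ V²
V_n = √(8.67×10⁻¹³) = 9.31×10⁻⁷ V = 931 nV

931 nV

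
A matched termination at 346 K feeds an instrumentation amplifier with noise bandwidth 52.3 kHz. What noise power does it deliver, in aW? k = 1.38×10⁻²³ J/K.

250 aW

P_n = kTB = 1.38×10⁻²³ × 346 × 5.23×10⁴ = 2.50×10⁻¹⁶ W = 250 aW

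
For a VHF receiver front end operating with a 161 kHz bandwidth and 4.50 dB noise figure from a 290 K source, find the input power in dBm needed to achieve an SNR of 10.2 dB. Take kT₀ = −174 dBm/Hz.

−107.2 dBm

Sensitivity = −174 + 10 log₁₀(B) + NF + SNR_min
= −174 + 52.07 + 4.50 + 10.2
= −107.23 dBm → −107.2 dBm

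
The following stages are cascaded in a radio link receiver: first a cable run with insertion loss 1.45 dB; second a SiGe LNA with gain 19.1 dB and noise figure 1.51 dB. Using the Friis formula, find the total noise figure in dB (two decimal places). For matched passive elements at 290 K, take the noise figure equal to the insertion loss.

Convert to linear (a loss of L dB is a gain of −L dB): F_i = 10^(NF_i/10), G_i = 10^(G_i,dB/10)
  Stage 1: F_1 = 10^(1.45/10) = 1.396, G_1 = 10^(−1.45/10) = 0.7161
  Stage 2: F_2 = 10^(1.51/10) = 1.416, G_2 = 10^(19.1/10) = 81.28
Friis cascade:
  F = 1.396 + (1.416 − 1)/0.7161 = 1.977
NF = 10 log₁₀(1.977) = 2.96 dB

2.96 dB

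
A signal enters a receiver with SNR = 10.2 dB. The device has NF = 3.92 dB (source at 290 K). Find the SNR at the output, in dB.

6.28 dB

By definition F = SNR_in/SNR_out, so in dB: SNR_out = SNR_in − NF
SNR_out = 10.2 − 3.92 = 6.28 dB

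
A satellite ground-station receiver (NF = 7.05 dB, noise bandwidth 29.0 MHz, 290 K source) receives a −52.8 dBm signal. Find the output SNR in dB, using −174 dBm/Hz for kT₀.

39.5 dB

Noise floor: N = −174 + 10 log₁₀(B) + NF
10 log₁₀(2.90×10⁷) = 74.62 dB
N = −174 + 74.62 + 7.05 = −92.33 dBm
SNR = P_sig − N = −52.8 − (−92.33) = 39.53 dB → 39.5 dB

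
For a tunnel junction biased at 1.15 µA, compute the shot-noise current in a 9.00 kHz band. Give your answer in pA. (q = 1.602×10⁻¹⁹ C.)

I_n = √(2qI·B)
2qI·B = 2 × 1.602×10⁻¹⁹ × 1.15×10⁻⁶ × 9.00×10³ = 3.32×10⁻²¹ A²
I_n = √(3.32×10⁻²¹) = 5.76×10⁻¹¹ A = 57.6 pA

57.6 pA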